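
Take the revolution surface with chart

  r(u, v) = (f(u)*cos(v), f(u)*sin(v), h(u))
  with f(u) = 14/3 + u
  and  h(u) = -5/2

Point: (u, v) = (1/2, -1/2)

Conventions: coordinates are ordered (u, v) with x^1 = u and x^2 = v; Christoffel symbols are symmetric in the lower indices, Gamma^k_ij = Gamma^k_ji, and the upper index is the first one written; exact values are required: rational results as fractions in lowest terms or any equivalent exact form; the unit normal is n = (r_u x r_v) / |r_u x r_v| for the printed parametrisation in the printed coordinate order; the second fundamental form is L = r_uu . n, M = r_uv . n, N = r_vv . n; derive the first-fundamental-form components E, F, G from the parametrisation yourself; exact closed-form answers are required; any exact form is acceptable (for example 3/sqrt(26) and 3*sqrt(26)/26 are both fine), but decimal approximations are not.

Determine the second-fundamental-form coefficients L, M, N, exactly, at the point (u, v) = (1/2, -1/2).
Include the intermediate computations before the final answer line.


f = 31/6, f' = 1, f'' = 0, h' = 0, h'' = 0
E = 1, F = 0, G = 961/36; answer radicand W^2 = 1
unnormalised second-form numerators: l = 0, m = 0, n = 0; L = l/sqrt(1), and similarly M = m/sqrt(W^2), N = n/sqrt(W^2)

Answer: L = 0, M = 0, N = 0


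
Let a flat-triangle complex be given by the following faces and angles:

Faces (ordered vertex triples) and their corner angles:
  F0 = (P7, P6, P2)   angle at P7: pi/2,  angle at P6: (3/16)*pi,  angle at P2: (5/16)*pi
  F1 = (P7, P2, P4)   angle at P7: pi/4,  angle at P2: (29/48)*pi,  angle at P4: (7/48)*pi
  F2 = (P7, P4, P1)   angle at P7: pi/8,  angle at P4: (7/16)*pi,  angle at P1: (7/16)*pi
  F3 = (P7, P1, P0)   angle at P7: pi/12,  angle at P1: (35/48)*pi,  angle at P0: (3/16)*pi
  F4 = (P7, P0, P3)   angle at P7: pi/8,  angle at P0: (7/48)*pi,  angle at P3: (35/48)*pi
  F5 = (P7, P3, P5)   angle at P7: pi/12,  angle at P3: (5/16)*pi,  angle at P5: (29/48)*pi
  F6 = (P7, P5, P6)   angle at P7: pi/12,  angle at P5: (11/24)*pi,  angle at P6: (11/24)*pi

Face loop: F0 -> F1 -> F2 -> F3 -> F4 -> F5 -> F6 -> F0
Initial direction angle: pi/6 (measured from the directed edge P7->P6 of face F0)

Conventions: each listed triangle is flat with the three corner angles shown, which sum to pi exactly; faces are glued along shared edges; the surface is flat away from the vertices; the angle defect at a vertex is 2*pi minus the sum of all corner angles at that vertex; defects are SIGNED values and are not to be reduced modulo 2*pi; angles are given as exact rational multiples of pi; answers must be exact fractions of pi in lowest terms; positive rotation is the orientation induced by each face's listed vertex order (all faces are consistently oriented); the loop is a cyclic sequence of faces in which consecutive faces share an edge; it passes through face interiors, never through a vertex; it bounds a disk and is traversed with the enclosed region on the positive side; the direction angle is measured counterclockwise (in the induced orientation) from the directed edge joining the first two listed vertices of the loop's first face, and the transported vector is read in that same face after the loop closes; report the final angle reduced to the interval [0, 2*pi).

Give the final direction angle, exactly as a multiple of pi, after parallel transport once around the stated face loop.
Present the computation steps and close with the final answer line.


enclosed vertex P7: corner angles sum to (5/4)*pi, defect = 2*pi - (5/4)*pi = (3/4)*pi
by Gauss-Bonnet the loop rotates the vector by the enclosed defect sum (positive orientation, mod 2*pi)
final angle = pi/6 + (3/4)*pi = (11/12)*pi (mod 2*pi)

Answer: final direction angle = (11/12)*pi


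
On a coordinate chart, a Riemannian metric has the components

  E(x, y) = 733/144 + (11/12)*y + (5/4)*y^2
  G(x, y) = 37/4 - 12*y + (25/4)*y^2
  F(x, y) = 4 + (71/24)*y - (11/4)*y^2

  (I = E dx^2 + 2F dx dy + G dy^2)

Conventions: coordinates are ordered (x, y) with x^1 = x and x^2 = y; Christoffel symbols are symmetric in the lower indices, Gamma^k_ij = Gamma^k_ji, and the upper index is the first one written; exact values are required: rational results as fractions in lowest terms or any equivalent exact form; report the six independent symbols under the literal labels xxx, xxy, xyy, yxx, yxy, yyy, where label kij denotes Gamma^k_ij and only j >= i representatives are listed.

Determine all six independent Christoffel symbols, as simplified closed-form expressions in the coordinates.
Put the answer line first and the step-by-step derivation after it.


Answer: Gamma_xxx = (-1980*y^3 + 1404*y^2 + 3661*y + 1056)/(144*y^4 + 4032*y^3 + 26280*y^2 - 43932*y + 17905), Gamma_xxy = (4500*y^3 - 6990*y^2 + 3492*y + 2442)/(144*y^4 + 4032*y^3 + 26280*y^2 - 43932*y + 17905), Gamma_xyy = (-9900*y^3 + 28512*y^2 - 53928*y + 29586)/(144*y^4 + 4032*y^3 + 26280*y^2 - 43932*y + 17905), Gamma_yxx = (-5400*y^3 - 5940*y^2 - 23442*y - 8063)/(864*y^4 + 24192*y^3 + 157680*y^2 - 263592*y + 107430), Gamma_yxy = (1980*y^3 - 1404*y^2 - 3661*y - 1056)/(144*y^4 + 4032*y^3 + 26280*y^2 - 43932*y + 17905), Gamma_yyy = (-4212*y^3 + 13038*y^2 + 22788*y - 24408)/(144*y^4 + 4032*y^3 + 26280*y^2 - 43932*y + 17905)

E = 733/144 + (11/12)*y + (5/4)*y^2; F = 4 + (71/24)*y - (11/4)*y^2; G = 37/4 - 12*y + (25/4)*y^2
Gamma^k_ij = (1/2) g^{kl} (d_i g_jl + d_j g_il - d_l g_ij), with g^inv = (1/(EG-F^2)) [[G, -F], [-F, E]]
first partials: E_x = 0, E_y = 11/12 + (5/2)*y, F_x = 0, F_y = 71/24 - (11/2)*y, G_x = 0, G_y = -12 + (25/2)*y
D = EG - F^2 = 17905/576 - (3661/48)*y + (365/8)*y^2 + 7*y^3 + (1/4)*y^4
expanded: Gamma^x_xx = (G E_x - 2F F_x + F E_y)/(2D), Gamma^x_xy = (G E_y - F G_x)/(2D), Gamma^x_yy = (2G F_y - G G_x - F G_y)/(2D), Gamma^y_xx = (2E F_x - E E_y - F E_x)/(2D), Gamma^y_xy = (E G_x - F E_y)/(2D), Gamma^y_yy = (E G_y - 2F F_y + F G_x)/(2D); substitute and cancel common factors


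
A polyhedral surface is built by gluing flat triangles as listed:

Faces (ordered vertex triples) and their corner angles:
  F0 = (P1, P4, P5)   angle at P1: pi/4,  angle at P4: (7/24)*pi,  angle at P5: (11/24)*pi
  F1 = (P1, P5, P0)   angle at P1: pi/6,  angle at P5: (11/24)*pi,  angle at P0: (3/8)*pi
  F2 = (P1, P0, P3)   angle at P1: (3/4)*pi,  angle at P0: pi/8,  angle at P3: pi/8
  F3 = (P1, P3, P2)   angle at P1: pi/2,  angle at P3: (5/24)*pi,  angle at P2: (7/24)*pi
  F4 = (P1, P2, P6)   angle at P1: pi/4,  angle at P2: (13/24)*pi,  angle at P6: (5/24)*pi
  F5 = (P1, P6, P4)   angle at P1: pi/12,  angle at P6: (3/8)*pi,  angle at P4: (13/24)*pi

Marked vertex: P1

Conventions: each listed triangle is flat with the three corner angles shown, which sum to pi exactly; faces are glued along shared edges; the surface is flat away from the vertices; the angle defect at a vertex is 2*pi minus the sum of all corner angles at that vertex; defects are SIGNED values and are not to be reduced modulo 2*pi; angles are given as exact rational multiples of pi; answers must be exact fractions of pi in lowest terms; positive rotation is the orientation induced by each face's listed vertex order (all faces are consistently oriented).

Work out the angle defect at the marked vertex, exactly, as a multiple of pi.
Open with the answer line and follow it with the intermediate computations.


Answer: defect(P1) = 0

Sum of corner angles at P1: 2*pi
defect = 2*pi - 2*pi


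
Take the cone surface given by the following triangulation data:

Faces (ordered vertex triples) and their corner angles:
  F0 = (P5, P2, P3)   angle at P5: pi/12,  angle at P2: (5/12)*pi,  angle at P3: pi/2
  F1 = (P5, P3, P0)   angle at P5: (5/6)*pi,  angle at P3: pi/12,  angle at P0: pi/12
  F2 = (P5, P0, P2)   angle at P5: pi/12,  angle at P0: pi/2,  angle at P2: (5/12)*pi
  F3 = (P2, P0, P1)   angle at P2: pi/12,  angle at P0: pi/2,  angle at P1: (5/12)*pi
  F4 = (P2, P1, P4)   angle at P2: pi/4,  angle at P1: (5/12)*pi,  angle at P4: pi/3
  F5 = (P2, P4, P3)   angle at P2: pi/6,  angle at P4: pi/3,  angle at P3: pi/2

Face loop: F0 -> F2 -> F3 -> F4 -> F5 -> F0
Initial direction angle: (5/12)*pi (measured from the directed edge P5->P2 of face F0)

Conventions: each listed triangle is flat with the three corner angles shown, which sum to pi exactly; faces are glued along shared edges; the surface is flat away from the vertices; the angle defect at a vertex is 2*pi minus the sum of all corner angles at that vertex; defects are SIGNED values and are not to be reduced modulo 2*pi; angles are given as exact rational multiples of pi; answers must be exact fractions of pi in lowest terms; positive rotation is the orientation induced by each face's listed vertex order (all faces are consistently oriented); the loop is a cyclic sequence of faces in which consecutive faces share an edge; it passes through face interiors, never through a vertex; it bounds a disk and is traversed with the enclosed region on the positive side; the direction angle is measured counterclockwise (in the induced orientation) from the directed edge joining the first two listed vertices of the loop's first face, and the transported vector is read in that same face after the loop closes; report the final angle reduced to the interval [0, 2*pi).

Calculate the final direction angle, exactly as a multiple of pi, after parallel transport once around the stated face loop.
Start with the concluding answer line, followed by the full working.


Answer: final direction angle = (13/12)*pi

enclosed vertex P2: corner angles sum to (4/3)*pi, defect = 2*pi - (4/3)*pi = (2/3)*pi
holonomy = initial angle + sum of enclosed defects (mod 2*pi), positive in the induced orientation
final angle = (5/12)*pi + (2/3)*pi = (13/12)*pi (mod 2*pi)


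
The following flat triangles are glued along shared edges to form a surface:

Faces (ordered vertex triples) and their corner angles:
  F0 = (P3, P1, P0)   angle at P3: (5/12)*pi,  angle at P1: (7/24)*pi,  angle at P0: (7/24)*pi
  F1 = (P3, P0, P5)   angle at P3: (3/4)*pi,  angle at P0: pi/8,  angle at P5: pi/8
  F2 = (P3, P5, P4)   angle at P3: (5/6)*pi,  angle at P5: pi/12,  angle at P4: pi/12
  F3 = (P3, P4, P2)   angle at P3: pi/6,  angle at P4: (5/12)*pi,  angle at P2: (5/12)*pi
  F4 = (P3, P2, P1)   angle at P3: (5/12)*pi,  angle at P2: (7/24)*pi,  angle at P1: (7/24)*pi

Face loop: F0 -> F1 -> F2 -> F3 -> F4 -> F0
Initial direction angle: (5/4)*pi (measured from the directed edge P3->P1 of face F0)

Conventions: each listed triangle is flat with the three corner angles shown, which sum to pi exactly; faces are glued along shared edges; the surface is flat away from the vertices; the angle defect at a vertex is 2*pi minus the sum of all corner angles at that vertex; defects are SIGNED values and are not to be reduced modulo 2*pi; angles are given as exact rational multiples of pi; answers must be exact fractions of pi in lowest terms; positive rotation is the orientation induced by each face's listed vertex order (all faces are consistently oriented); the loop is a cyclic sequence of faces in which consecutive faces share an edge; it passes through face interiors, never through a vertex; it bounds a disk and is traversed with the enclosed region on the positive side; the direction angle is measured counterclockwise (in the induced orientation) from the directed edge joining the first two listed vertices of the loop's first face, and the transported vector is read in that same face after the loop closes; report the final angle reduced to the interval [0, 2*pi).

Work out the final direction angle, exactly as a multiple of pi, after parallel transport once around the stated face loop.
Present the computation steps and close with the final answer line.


enclosed vertex P3: corner angles sum to (31/12)*pi, defect = 2*pi - (31/12)*pi = (-7/12)*pi
transport around the loop rotates by the sum of enclosed defects; add to the initial angle mod 2*pi
final angle = (5/4)*pi - (7/12)*pi = (2/3)*pi (mod 2*pi)

Answer: final direction angle = (2/3)*pi


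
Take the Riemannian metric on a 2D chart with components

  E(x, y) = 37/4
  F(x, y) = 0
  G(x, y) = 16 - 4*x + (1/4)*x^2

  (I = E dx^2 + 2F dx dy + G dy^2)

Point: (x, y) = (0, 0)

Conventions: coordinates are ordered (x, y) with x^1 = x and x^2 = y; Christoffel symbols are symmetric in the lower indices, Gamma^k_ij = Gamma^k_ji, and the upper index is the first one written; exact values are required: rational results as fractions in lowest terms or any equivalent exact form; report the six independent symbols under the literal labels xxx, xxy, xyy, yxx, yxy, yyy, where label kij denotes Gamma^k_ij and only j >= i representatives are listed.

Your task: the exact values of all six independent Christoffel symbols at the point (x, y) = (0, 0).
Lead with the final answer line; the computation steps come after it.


Answer: Gamma_xxx = 0, Gamma_xxy = 0, Gamma_xyy = 8/37, Gamma_yxx = 0, Gamma_yxy = -1/8, Gamma_yyy = 0

E = 37/4, F = 0, G = 16 at the point
E_x = 0, E_y = 0, F_x = 0, F_y = 0, G_x = -4, G_y = 0
EG - F^2 = 148;  g^inv = (1/148) * [[16, 0], [0, 37/4]]
first-kind symbols [ij,l] = (1/2)(d_i g_jl + d_j g_il - d_l g_ij): [xx,x] = E_x/2 = 0, [xx,y] = F_x - E_y/2 = 0, [xy,x] = E_y/2 = 0, [xy,y] = G_x/2 = -2, [yy,x] = F_y - G_x/2 = 2, [yy,y] = G_y/2 = 0
Gamma^x_ij = (G*[ij,x] - F*[ij,y])/(EG - F^2), Gamma^y_ij = (E*[ij,y] - F*[ij,x])/(EG - F^2)


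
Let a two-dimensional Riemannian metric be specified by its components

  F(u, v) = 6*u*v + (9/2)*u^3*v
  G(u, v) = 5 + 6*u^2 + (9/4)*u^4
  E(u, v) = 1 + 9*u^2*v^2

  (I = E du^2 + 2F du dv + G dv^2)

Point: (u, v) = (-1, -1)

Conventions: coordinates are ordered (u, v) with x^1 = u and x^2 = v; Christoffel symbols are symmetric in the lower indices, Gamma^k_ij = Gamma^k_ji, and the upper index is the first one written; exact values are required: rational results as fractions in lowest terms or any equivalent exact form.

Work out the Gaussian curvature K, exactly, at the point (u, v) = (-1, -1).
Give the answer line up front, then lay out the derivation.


Answer: K = -144/7921

E = 10, F = 21/2, G = 53/4, EG - F^2 = 89/4 at the point
E_u = -18, E_v = -18, F_u = -39/2, F_v = -21/2, G_u = -21, G_v = 0
E_vv = 18, F_uv = 39/2, G_uu = 39
K follows from Brioschi's formula, (det M1 - det M2)/(EG - F^2)^2.
M1 = [[-E_vv/2 + F_uv - G_uu/2, E_u/2, F_u - E_v/2], [F_v - G_u/2, E, F], [G_v/2, F, G]] = [[-9, -9, -21/2], [0, 10, 21/2], [0, 21/2, 53/4]]; det M1 = -801/4
M2 = [[0, E_v/2, G_u/2], [E_v/2, E, F], [G_u/2, F, G]] = [[0, -9, -21/2], [-9, 10, 21/2], [-21/2, 21/2, 53/4]]; det M2 = -765/4
det M1 - det M2 = -9; K = -9 / (89/4)^2 = -144/7921


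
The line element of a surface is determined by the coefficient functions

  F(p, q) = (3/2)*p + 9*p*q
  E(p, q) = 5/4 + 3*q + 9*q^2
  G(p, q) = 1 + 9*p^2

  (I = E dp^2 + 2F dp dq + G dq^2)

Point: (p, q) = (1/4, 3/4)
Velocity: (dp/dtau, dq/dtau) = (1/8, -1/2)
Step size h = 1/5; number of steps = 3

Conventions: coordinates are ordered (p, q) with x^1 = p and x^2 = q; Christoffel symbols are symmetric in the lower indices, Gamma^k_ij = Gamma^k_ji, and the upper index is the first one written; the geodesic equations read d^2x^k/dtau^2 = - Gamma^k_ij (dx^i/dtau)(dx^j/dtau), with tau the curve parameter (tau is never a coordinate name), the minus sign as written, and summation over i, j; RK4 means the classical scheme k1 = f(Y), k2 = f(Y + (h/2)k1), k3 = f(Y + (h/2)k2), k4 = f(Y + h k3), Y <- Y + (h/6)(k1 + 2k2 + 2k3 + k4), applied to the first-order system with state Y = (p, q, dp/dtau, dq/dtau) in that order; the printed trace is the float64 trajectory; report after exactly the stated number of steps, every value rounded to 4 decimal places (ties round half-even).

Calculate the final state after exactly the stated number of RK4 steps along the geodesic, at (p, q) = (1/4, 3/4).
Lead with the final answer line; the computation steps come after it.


Answer: p = 0.3506, q = 0.4591, dp/dtau = 0.2195, dq/dtau = -0.4616

f(Y) = (dp/dtau, dq/dtau, -Gamma^p_ij Y'^i Y'^j, -Gamma^q_ij Y'^i Y'^j) with the Gammas evaluated at the stage position; h = 0.200000; intermediate values shown to 6 dp
step 0: p = 0.2500, q = 0.7500, dp/dtau = 0.1250, dq/dtau = -0.5000
step 1:
  k1: at (p, q) = (0.250000, 0.750000), (dp/dtau, dq/dtau) = (0.125000, -0.500000); Gamma_ppp = 0.000000, Gamma_ppq = 0.904110, Gamma_pqq = 0.000000, Gamma_qpp = 0.000000, Gamma_qpq = 0.246575, Gamma_qqq = 0.000000; k1 = (0.125000, -0.500000, 0.113014, 0.030822)
  k2: at (p, q) = (0.262500, 0.700000), (dp/dtau, dq/dtau) = (0.136301, -0.496918); Gamma_ppp = 0.000000, Gamma_ppq = 0.930770, Gamma_pqq = 0.000000, Gamma_qpp = 0.000000, Gamma_qpq = 0.281916, Gamma_qqq = 0.000000; k2 = (0.136301, -0.496918, 0.126083, 0.038189)
  k3: at (p, q) = (0.263630, 0.700308), (dp/dtau, dq/dtau) = (0.137608, -0.496181); Gamma_ppp = 0.000000, Gamma_ppq = 0.929974, Gamma_pqq = 0.000000, Gamma_qpp = 0.000000, Gamma_qpq = 0.282787, Gamma_qqq = 0.000000; k3 = (0.137608, -0.496181, 0.126995, 0.038617)
  k4: at (p, q) = (0.277522, 0.650764), (dp/dtau, dq/dtau) = (0.150399, -0.492277); Gamma_ppp = 0.000000, Gamma_ppq = 0.954583, Gamma_pqq = 0.000000, Gamma_qpp = 0.000000, Gamma_qpq = 0.324086, Gamma_qqq = 0.000000; k4 = (0.150399, -0.492277, 0.141351, 0.047989)
  Y <- Y + (h/6)(k1 + 2k2 + 2k3 + k4): p = 0.2774, q = 0.6507, dp/dtau = 0.1504, dq/dtau = -0.4923
step 2:
  k1: at (p, q) = (0.277441, 0.650718), (dp/dtau, dq/dtau) = (0.150351, -0.492253); Gamma_ppp = 0.000000, Gamma_ppq = 0.954664, Gamma_pqq = 0.000000, Gamma_qpp = 0.000000, Gamma_qpq = 0.324037, Gamma_qqq = 0.000000; k1 = (0.150351, -0.492253, 0.141310, 0.047964)
  k2: at (p, q) = (0.292476, 0.601492), (dp/dtau, dq/dtau) = (0.164482, -0.487456); Gamma_ppp = 0.000000, Gamma_ppq = 0.976405, Gamma_pqq = 0.000000, Gamma_qpp = 0.000000, Gamma_qpq = 0.371765, Gamma_qqq = 0.000000; k2 = (0.164482, -0.487456, 0.156572, 0.059615)
  k3: at (p, q) = (0.293889, 0.601972), (dp/dtau, dq/dtau) = (0.166008, -0.486291); Gamma_ppp = 0.000000, Gamma_ppq = 0.975075, Gamma_pqq = 0.000000, Gamma_qpp = 0.000000, Gamma_qpq = 0.372820, Gamma_qqq = 0.000000; k3 = (0.166008, -0.486291, 0.157432, 0.060194)
  k4: at (p, q) = (0.310642, 0.553459), (dp/dtau, dq/dtau) = (0.181837, -0.480214); Gamma_ppp = 0.000000, Gamma_ppq = 0.991648, Gamma_pqq = 0.000000, Gamma_qpp = 0.000000, Gamma_qpq = 0.427769, Gamma_qqq = 0.000000; k4 = (0.181837, -0.480214, 0.173183, 0.074706)
  Y <- Y + (h/6)(k1 + 2k2 + 2k3 + k4): p = 0.3105, q = 0.5534, dp/dtau = 0.1818, dq/dtau = -0.4802
step 3:
  k1: at (p, q) = (0.310546, 0.553385), (dp/dtau, dq/dtau) = (0.181767, -0.480176); Gamma_ppp = 0.000000, Gamma_ppq = 0.991773, Gamma_pqq = 0.000000, Gamma_qpp = 0.000000, Gamma_qpq = 0.427735, Gamma_qqq = 0.000000; k1 = (0.181767, -0.480176, 0.173125, 0.074666)
  k2: at (p, q) = (0.328723, 0.505368), (dp/dtau, dq/dtau) = (0.199080, -0.472710); Gamma_ppp = 0.000000, Gamma_ppq = 1.001840, Gamma_pqq = 0.000000, Gamma_qpp = 0.000000, Gamma_qpq = 0.490046, Gamma_qqq = 0.000000; k2 = (0.199080, -0.472710, 0.188560, 0.092233)
  k3: at (p, q) = (0.330454, 0.506114), (dp/dtau, dq/dtau) = (0.200623, -0.470953); Gamma_ppp = 0.000000, Gamma_ppq = 0.999756, Gamma_pqq = 0.000000, Gamma_qpp = 0.000000, Gamma_qpq = 0.491056, Gamma_qqq = 0.000000; k3 = (0.200623, -0.470953, 0.188922, 0.092794)
  k4: at (p, q) = (0.350671, 0.459195), (dp/dtau, dq/dtau) = (0.219552, -0.461618); Gamma_ppp = 0.000000, Gamma_ppq = 1.000124, Gamma_pqq = 0.000000, Gamma_qpp = 0.000000, Gamma_qpq = 0.560371, Gamma_qqq = 0.000000; k4 = (0.219552, -0.461618, 0.202723, 0.113586)
  Y <- Y + (h/6)(k1 + 2k2 + 2k3 + k4): p = 0.3506, q = 0.4591, dp/dtau = 0.2195, dq/dtau = -0.4616


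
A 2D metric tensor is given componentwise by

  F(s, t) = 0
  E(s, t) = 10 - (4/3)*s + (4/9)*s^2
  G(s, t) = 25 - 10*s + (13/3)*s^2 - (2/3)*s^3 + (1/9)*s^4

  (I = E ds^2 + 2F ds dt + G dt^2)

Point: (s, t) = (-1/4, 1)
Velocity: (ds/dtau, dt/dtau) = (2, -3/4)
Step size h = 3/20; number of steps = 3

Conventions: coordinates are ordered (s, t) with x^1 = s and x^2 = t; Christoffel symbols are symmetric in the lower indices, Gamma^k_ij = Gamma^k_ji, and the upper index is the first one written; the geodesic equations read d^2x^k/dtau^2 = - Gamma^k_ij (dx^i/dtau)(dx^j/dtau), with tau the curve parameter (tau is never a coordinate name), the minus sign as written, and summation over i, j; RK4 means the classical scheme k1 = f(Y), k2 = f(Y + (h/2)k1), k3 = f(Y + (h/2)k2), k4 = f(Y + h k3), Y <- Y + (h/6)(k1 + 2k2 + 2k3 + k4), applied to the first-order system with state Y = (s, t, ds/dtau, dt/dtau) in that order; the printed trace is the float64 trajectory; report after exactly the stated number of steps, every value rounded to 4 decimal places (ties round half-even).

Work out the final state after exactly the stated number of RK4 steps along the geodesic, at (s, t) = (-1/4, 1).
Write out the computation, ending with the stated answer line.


f(Y) = (ds/dtau, dt/dtau, -Gamma^s_ij Y'^i Y'^j, -Gamma^t_ij Y'^i Y'^j) with the Gammas evaluated at the stage position; h = 0.150000; intermediate values shown to 6 dp
step 0: s = -0.2500, t = 1.0000, ds/dtau = 2.0000, dt/dtau = -0.7500
step 1:
  k1: at (s, t) = (-0.250000, 1.000000), (ds/dtau, dt/dtau) = (2.000000, -0.750000); Gamma_sss = -0.075067, Gamma_sst = 0.000000, Gamma_stt = 0.593499, Gamma_tss = 0.000000, Gamma_tst = -0.221344, Gamma_ttt = 0.000000; k1 = (2.000000, -0.750000, -0.033575, -0.664032)
  k2: at (s, t) = (-0.100000, 0.943750), (ds/dtau, dt/dtau) = (1.997482, -0.799802); Gamma_sss = -0.070145, Gamma_sst = 0.000000, Gamma_stt = 0.536957, Gamma_tss = 0.000000, Gamma_tst = -0.209014, Gamma_ttt = 0.000000; k2 = (1.997482, -0.799802, -0.063610, -0.667837)
  k3: at (s, t) = (-0.100189, 0.940015), (ds/dtau, dt/dtau) = (1.995229, -0.800088); Gamma_sss = -0.070151, Gamma_sst = 0.000000, Gamma_stt = 0.537028, Gamma_tss = 0.000000, Gamma_tst = -0.209030, Gamma_ttt = 0.000000; k3 = (1.995229, -0.800088, -0.064506, -0.667374)
  k4: at (s, t) = (0.049284, 0.879987), (ds/dtau, dt/dtau) = (1.990324, -0.850106); Gamma_sss = -0.064896, Gamma_sst = 0.000000, Gamma_stt = 0.481999, Gamma_tss = 0.000000, Gamma_tst = -0.195322, Gamma_ttt = 0.000000; k4 = (1.990324, -0.850106, -0.091254, -0.660966)
  Y <- Y + (h/6)(k1 + 2k2 + 2k3 + k4): s = 0.0494, t = 0.8800, ds/dtau = 1.9905, dt/dtau = -0.8499
step 2:
  k1: at (s, t) = (0.049394, 0.880003), (ds/dtau, dt/dtau) = (1.990473, -0.849885); Gamma_sss = -0.064892, Gamma_sst = 0.000000, Gamma_stt = 0.481959, Gamma_tss = 0.000000, Gamma_tst = -0.195312, Gamma_ttt = 0.000000; k1 = (1.990473, -0.849885, -0.091022, -0.660808)
  k2: at (s, t) = (0.198679, 0.816261), (ds/dtau, dt/dtau) = (1.983647, -0.899446); Gamma_sss = -0.059303, Gamma_sst = 0.000000, Gamma_stt = 0.428273, Gamma_tss = 0.000000, Gamma_tst = -0.180195, Gamma_ttt = 0.000000; k2 = (1.983647, -0.899446, -0.113124, -0.643004)
  k3: at (s, t) = (0.198167, 0.812544), (ds/dtau, dt/dtau) = (1.981989, -0.898111); Gamma_sss = -0.059323, Gamma_sst = 0.000000, Gamma_stt = 0.428455, Gamma_tss = 0.000000, Gamma_tst = -0.180250, Gamma_ttt = 0.000000; k3 = (1.981989, -0.898111, -0.112555, -0.641706)
  k4: at (s, t) = (0.346692, 0.745286), (ds/dtau, dt/dtau) = (1.973590, -0.946141); Gamma_sss = -0.053443, Gamma_sst = 0.000000, Gamma_stt = 0.376242, Gamma_tss = 0.000000, Gamma_tst = -0.163821, Gamma_ttt = 0.000000; k4 = (1.973590, -0.946141, -0.128642, -0.611803)
  Y <- Y + (h/6)(k1 + 2k2 + 2k3 + k4): s = 0.3468, t = 0.7452, ds/dtau = 1.9737, dt/dtau = -0.9459
step 3:
  k1: at (s, t) = (0.346777, 0.745224), (ds/dtau, dt/dtau) = (1.973698, -0.945936); Gamma_sss = -0.053440, Gamma_sst = 0.000000, Gamma_stt = 0.376213, Gamma_tss = 0.000000, Gamma_tst = -0.163811, Gamma_ttt = 0.000000; k1 = (1.973698, -0.945936, -0.128460, -0.611668)
  k2: at (s, t) = (0.494804, 0.674279), (ds/dtau, dt/dtau) = (1.964063, -0.991811); Gamma_sss = -0.047280, Gamma_sst = 0.000000, Gamma_stt = 0.325297, Gamma_tss = 0.000000, Gamma_tst = -0.146100, Gamma_ttt = 0.000000; k2 = (1.964063, -0.991811, -0.137606, -0.569198)
  k3: at (s, t) = (0.494082, 0.670838), (ds/dtau, dt/dtau) = (1.963377, -0.988626); Gamma_sss = -0.047311, Gamma_sst = 0.000000, Gamma_stt = 0.325543, Gamma_tss = 0.000000, Gamma_tst = -0.146189, Gamma_ttt = 0.000000; k3 = (1.963377, -0.988626, -0.135803, -0.567520)
  k4: at (s, t) = (0.641284, 0.596930), (ds/dtau, dt/dtau) = (1.953327, -1.031064); Gamma_sss = -0.040916, Gamma_sst = 0.000000, Gamma_stt = 0.275924, Gamma_tss = 0.000000, Gamma_tst = -0.127336, Gamma_ttt = 0.000000; k4 = (1.953327, -1.031064, -0.137219, -0.512911)
  Y <- Y + (h/6)(k1 + 2k2 + 2k3 + k4): s = 0.6413, t = 0.5968, ds/dtau = 1.9534, dt/dtau = -1.0309

Answer: s = 0.6413, t = 0.5968, ds/dtau = 1.9534, dt/dtau = -1.0309


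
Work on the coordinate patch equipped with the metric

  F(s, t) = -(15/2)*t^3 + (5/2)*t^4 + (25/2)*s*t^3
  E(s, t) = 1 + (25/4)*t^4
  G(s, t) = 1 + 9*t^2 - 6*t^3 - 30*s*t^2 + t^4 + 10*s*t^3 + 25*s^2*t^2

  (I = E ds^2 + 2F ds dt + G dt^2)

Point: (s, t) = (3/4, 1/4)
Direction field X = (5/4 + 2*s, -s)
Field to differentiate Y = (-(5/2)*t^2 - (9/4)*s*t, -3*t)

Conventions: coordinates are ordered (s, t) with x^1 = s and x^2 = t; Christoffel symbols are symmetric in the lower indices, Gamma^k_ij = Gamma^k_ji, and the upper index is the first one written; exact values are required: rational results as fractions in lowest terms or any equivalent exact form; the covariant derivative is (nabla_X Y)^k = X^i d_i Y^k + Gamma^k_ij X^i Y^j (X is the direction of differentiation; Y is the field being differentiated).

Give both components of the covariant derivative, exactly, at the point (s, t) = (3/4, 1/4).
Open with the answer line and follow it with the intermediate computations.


Answer: (nabla_X Y)^s = 197/424, (nabla_X Y)^t = 103/53

E = 1049/1024, F = 5/128, G = 17/16 at the point
E_s = 0, E_t = 25/64, F_s = 25/128, F_t = 65/128, G_s = 5/8, G_t = 5/8
EG - F^2 = 1113/1024;  g^inv = (1024/1113) * [[17/16, -5/128], [-5/128, 1049/1024]]
first-kind symbols [ij,l] = (1/2)(d_i g_jl + d_j g_il - d_l g_ij): [ss,s] = E_s/2 = 0, [ss,t] = F_s - E_t/2 = 0, [st,s] = E_t/2 = 25/128, [st,t] = G_s/2 = 5/16, [tt,s] = F_t - G_s/2 = 25/128, [tt,t] = G_t/2 = 5/16
Gamma^s_ij = (G*[ij,s] - F*[ij,t])/(EG - F^2), Gamma^t_ij = (E*[ij,t] - F*[ij,s])/(EG - F^2)
Gamma_sss = 0, Gamma_sst = 200/1113, Gamma_stt = 200/1113, Gamma_tss = 0, Gamma_tst = 320/1113, Gamma_ttt = 320/1113
X = (11/4, -3/4), Y = (-37/64, -3/4) at the point


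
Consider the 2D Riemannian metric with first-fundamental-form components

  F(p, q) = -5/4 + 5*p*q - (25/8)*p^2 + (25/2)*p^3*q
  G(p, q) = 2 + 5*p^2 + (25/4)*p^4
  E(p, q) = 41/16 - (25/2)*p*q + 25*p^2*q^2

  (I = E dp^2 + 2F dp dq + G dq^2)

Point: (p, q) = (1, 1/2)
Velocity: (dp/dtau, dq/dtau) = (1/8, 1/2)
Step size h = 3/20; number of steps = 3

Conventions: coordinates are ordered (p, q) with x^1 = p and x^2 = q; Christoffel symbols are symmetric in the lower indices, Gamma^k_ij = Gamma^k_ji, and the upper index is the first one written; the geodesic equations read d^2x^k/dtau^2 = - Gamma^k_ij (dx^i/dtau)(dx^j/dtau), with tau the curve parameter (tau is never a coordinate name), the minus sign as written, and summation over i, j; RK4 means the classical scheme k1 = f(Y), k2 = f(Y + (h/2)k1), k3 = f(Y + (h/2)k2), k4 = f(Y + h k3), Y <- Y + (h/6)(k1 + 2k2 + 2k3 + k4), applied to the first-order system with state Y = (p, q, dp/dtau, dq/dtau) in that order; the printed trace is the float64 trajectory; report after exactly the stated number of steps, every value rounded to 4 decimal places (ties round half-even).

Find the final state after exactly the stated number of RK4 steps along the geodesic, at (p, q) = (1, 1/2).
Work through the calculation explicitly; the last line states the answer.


f(Y) = (dp/dtau, dq/dtau, -Gamma^p_ij Y'^i Y'^j, -Gamma^q_ij Y'^i Y'^j) with the Gammas evaluated at the stage position; h = 0.150000; intermediate values shown to 6 dp
step 0: p = 1.0000, q = 0.5000, dp/dtau = 0.1250, dq/dtau = 0.5000
step 1:
  k1: at (p, q) = (1.000000, 0.500000), (dp/dtau, dq/dtau) = (0.125000, 0.500000); Gamma_ppp = 0.210970, Gamma_ppq = 0.421941, Gamma_pqq = 0.000000, Gamma_qpp = 0.590717, Gamma_qpq = 1.181435, Gamma_qqq = 0.000000; k1 = (0.125000, 0.500000, -0.056039, -0.156909)
  k2: at (p, q) = (1.009375, 0.537500), (dp/dtau, dq/dtau) = (0.120797, 0.488232); Gamma_ppp = 0.250042, Gamma_ppq = 0.469555, Gamma_pqq = 0.000000, Gamma_qpp = 0.606361, Gamma_qpq = 1.138689, Gamma_qqq = 0.000000; k2 = (0.120797, 0.488232, -0.059034, -0.143161)
  k3: at (p, q) = (1.009060, 0.536617), (dp/dtau, dq/dtau) = (0.120572, 0.489263); Gamma_ppp = 0.249151, Gamma_ppq = 0.468505, Gamma_pqq = 0.000000, Gamma_qpp = 0.606125, Gamma_qpq = 1.139763, Gamma_qqq = 0.000000; k3 = (0.120572, 0.489263, -0.058898, -0.143285)
  k4: at (p, q) = (1.018086, 0.573389), (dp/dtau, dq/dtau) = (0.116165, 0.478507); Gamma_ppp = 0.286799, Gamma_ppq = 0.509227, Gamma_pqq = 0.000000, Gamma_qpp = 0.617189, Gamma_qpq = 1.095855, Gamma_qqq = 0.000000; k4 = (0.116165, 0.478507, -0.060482, -0.130157)
  Y <- Y + (h/6)(k1 + 2k2 + 2k3 + k4): p = 1.0181, q = 0.5733, dp/dtau = 0.1162, dq/dtau = 0.4785
step 2:
  k1: at (p, q) = (1.018098, 0.573337), (dp/dtau, dq/dtau) = (0.116190, 0.478501); Gamma_ppp = 0.286739, Gamma_ppq = 0.509173, Gamma_pqq = 0.000000, Gamma_qpp = 0.617156, Gamma_qpq = 1.095908, Gamma_qqq = 0.000000; k1 = (0.116190, 0.478501, -0.060488, -0.130191)
  k2: at (p, q) = (1.026812, 0.609225), (dp/dtau, dq/dtau) = (0.111654, 0.468737); Gamma_ppp = 0.322334, Gamma_ppq = 0.543275, Gamma_pqq = 0.000000, Gamma_qpp = 0.624115, Gamma_qpq = 1.051907, Gamma_qqq = 0.000000; k2 = (0.111654, 0.468737, -0.060884, -0.117886)
  k3: at (p, q) = (1.026472, 0.608493), (dp/dtau, dq/dtau) = (0.111624, 0.469660); Gamma_ppp = 0.321681, Gamma_ppq = 0.542646, Gamma_pqq = 0.000000, Gamma_qpp = 0.624144, Gamma_qpq = 1.052874, Gamma_qqq = 0.000000; k3 = (0.111624, 0.469660, -0.060905, -0.118171)
  k4: at (p, q) = (1.034841, 0.643786), (dp/dtau, dq/dtau) = (0.107055, 0.460775); Gamma_ppp = 0.355321, Gamma_ppq = 0.571153, Gamma_pqq = 0.000000, Gamma_qpp = 0.627846, Gamma_qpq = 1.009218, Gamma_qqq = 0.000000; k4 = (0.107055, 0.460775, -0.060420, -0.106761)
  Y <- Y + (h/6)(k1 + 2k2 + 2k3 + k4): p = 1.0348, q = 0.6437, dp/dtau = 0.1071, dq/dtau = 0.4608
step 3:
  k1: at (p, q) = (1.034843, 0.643739), (dp/dtau, dq/dtau) = (0.107078, 0.460774); Gamma_ppp = 0.355272, Gamma_ppq = 0.571117, Gamma_pqq = 0.000000, Gamma_qpp = 0.627833, Gamma_qpq = 1.009272, Gamma_qqq = 0.000000; k1 = (0.107078, 0.460774, -0.060430, -0.106791)
  k2: at (p, q) = (1.042873, 0.678297), (dp/dtau, dq/dtau) = (0.102546, 0.452765); Gamma_ppp = 0.386627, Gamma_ppq = 0.594435, Gamma_pqq = 0.000000, Gamma_qpp = 0.628737, Gamma_qpq = 0.966675, Gamma_qqq = 0.000000; k2 = (0.102546, 0.452765, -0.059264, -0.096376)
  k3: at (p, q) = (1.042534, 0.677697), (dp/dtau, dq/dtau) = (0.102633, 0.453546); Gamma_ppp = 0.386192, Gamma_ppq = 0.594098, Gamma_pqq = 0.000000, Gamma_qpp = 0.628908, Gamma_qpq = 0.967479, Gamma_qqq = 0.000000; k3 = (0.102633, 0.453546, -0.059377, -0.096695)
  k4: at (p, q) = (1.050238, 0.711771), (dp/dtau, dq/dtau) = (0.098172, 0.446270); Gamma_ppp = 0.415502, Gamma_ppq = 0.613084, Gamma_pqq = 0.000000, Gamma_qpp = 0.627601, Gamma_qpq = 0.926042, Gamma_qqq = 0.000000; k4 = (0.098172, 0.446270, -0.057724, -0.087190)
  Y <- Y + (h/6)(k1 + 2k2 + 2k3 + k4): p = 1.0502, q = 0.7117, dp/dtau = 0.0982, dq/dtau = 0.4463

Answer: p = 1.0502, q = 0.7117, dp/dtau = 0.0982, dq/dtau = 0.4463


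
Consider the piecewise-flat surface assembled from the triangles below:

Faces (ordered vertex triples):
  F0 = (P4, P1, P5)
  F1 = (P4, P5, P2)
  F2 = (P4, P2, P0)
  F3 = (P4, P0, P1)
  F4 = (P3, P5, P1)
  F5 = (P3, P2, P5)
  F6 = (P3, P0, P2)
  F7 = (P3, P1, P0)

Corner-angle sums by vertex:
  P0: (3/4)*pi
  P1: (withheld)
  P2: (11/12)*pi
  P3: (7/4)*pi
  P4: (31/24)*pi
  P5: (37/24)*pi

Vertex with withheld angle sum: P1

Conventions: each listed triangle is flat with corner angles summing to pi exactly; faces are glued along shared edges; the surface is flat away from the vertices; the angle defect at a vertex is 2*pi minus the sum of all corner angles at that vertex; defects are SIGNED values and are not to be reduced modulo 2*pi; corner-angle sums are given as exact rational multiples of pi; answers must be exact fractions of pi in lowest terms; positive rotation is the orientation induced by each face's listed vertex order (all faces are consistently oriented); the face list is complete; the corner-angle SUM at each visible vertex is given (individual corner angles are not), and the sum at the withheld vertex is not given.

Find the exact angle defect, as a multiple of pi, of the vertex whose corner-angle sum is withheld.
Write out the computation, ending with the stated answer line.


V = 6, E = 12, F = 8; chi = V - E + F = 2
Gauss-Bonnet: total defect = 2*pi*chi = 4*pi; visible defects sum to (15/4)*pi

Answer: defect(P1) = pi/4


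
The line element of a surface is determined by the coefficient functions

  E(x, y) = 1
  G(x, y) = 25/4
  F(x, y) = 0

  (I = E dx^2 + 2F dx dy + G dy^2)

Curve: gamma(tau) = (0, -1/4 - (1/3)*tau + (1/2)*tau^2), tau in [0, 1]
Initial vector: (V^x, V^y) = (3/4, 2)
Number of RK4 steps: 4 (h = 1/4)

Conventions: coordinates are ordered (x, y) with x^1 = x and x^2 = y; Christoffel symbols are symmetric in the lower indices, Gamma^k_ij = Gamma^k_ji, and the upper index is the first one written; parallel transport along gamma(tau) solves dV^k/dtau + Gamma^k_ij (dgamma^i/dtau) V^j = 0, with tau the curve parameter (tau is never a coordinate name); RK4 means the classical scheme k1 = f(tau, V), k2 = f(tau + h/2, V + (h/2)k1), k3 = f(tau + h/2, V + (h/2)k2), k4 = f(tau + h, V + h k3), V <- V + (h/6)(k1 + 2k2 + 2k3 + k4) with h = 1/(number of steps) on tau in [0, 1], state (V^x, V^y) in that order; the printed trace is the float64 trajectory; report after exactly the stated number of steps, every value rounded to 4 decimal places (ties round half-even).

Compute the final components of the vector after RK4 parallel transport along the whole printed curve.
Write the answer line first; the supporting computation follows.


Answer: V^x = 0.7500, V^y = 2.0000

gamma'(tau) = (0, -1/3 + tau); f(tau, V)^k = -Gamma^k_ij(gamma(tau)) gamma'^i(tau) V^j; h = 1/4; intermediate values shown to 6 dp
curve data and Christoffel symbols at the stage parameters:
  tau = 0.000000: gamma = (0.000000, -0.250000), gamma' = (0.000000, -0.333333); Gamma_xxx = 0.000000, Gamma_xxy = 0.000000, Gamma_xyy = 0.000000, Gamma_yxx = 0.000000, Gamma_yxy = 0.000000, Gamma_yyy = 0.000000
  tau = 0.125000: gamma = (0.000000, -0.283854), gamma' = (0.000000, -0.208333); Gamma_xxx = 0.000000, Gamma_xxy = 0.000000, Gamma_xyy = 0.000000, Gamma_yxx = 0.000000, Gamma_yxy = 0.000000, Gamma_yyy = 0.000000
  tau = 0.250000: gamma = (0.000000, -0.302083), gamma' = (0.000000, -0.083333); Gamma_xxx = 0.000000, Gamma_xxy = 0.000000, Gamma_xyy = 0.000000, Gamma_yxx = 0.000000, Gamma_yxy = 0.000000, Gamma_yyy = 0.000000
  tau = 0.375000: gamma = (0.000000, -0.304688), gamma' = (0.000000, 0.041667); Gamma_xxx = 0.000000, Gamma_xxy = 0.000000, Gamma_xyy = 0.000000, Gamma_yxx = 0.000000, Gamma_yxy = 0.000000, Gamma_yyy = 0.000000
  tau = 0.500000: gamma = (0.000000, -0.291667), gamma' = (0.000000, 0.166667); Gamma_xxx = 0.000000, Gamma_xxy = 0.000000, Gamma_xyy = 0.000000, Gamma_yxx = 0.000000, Gamma_yxy = 0.000000, Gamma_yyy = 0.000000
  tau = 0.625000: gamma = (0.000000, -0.263021), gamma' = (0.000000, 0.291667); Gamma_xxx = 0.000000, Gamma_xxy = 0.000000, Gamma_xyy = 0.000000, Gamma_yxx = 0.000000, Gamma_yxy = 0.000000, Gamma_yyy = 0.000000
  tau = 0.750000: gamma = (0.000000, -0.218750), gamma' = (0.000000, 0.416667); Gamma_xxx = 0.000000, Gamma_xxy = 0.000000, Gamma_xyy = 0.000000, Gamma_yxx = 0.000000, Gamma_yxy = 0.000000, Gamma_yyy = 0.000000
  tau = 0.875000: gamma = (0.000000, -0.158854), gamma' = (0.000000, 0.541667); Gamma_xxx = 0.000000, Gamma_xxy = 0.000000, Gamma_xyy = 0.000000, Gamma_yxx = 0.000000, Gamma_yxy = 0.000000, Gamma_yyy = 0.000000
  tau = 1.000000: gamma = (0.000000, -0.083333), gamma' = (0.000000, 0.666667); Gamma_xxx = 0.000000, Gamma_xxy = 0.000000, Gamma_xyy = 0.000000, Gamma_yxx = 0.000000, Gamma_yxy = 0.000000, Gamma_yyy = 0.000000
step 0: V^x = 0.7500, V^y = 2.0000
step 1: k1 = (0.000000, 0.000000), k2 = (0.000000, 0.000000), k3 = (0.000000, 0.000000), k4 = (0.000000, 0.000000); V <- V + (h/6)(k1 + 2k2 + 2k3 + k4): V^x = 0.7500, V^y = 2.0000
step 2: k1 = (0.000000, 0.000000), k2 = (0.000000, 0.000000), k3 = (0.000000, 0.000000), k4 = (0.000000, 0.000000); V <- V + (h/6)(k1 + 2k2 + 2k3 + k4): V^x = 0.7500, V^y = 2.0000
step 3: k1 = (0.000000, 0.000000), k2 = (0.000000, 0.000000), k3 = (0.000000, 0.000000), k4 = (0.000000, 0.000000); V <- V + (h/6)(k1 + 2k2 + 2k3 + k4): V^x = 0.7500, V^y = 2.0000
step 4: k1 = (0.000000, 0.000000), k2 = (0.000000, 0.000000), k3 = (0.000000, 0.000000), k4 = (0.000000, 0.000000); V <- V + (h/6)(k1 + 2k2 + 2k3 + k4): V^x = 0.7500, V^y = 2.0000


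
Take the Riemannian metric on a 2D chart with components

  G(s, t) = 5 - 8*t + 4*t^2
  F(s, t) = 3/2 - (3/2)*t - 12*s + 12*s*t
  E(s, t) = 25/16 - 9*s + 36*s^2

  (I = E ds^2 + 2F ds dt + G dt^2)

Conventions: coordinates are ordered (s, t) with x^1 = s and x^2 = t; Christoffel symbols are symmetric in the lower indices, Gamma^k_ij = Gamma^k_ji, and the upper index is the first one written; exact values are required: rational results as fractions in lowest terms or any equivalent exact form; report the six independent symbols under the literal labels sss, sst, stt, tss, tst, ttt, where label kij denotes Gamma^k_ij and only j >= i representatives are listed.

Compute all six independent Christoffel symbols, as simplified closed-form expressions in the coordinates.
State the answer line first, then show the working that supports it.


Answer: Gamma_sss = (576*s - 72)/(576*s^2 - 144*s + 64*t^2 - 128*t + 89), Gamma_sst = 0, Gamma_stt = (192*s - 24)/(576*s^2 - 144*s + 64*t^2 - 128*t + 89), Gamma_tss = (192*t - 192)/(576*s^2 - 144*s + 64*t^2 - 128*t + 89), Gamma_tst = 0, Gamma_ttt = (64*t - 64)/(576*s^2 - 144*s + 64*t^2 - 128*t + 89)

E = 25/16 - 9*s + 36*s^2; F = 3/2 - (3/2)*t - 12*s + 12*s*t; G = 5 - 8*t + 4*t^2
Gamma^k_ij = (1/2) g^{kl} (d_i g_jl + d_j g_il - d_l g_ij), with g^inv = (1/(EG-F^2)) [[G, -F], [-F, E]]
first partials: E_s = -9 + 72*s, E_t = 0, F_s = -12 + 12*t, F_t = -3/2 + 12*s, G_s = 0, G_t = -8 + 8*t
D = EG - F^2 = 89/16 - 8*t - 9*s + 4*t^2 + 36*s^2
expanded: Gamma^s_ss = (G E_s - 2F F_s + F E_t)/(2D), Gamma^s_st = (G E_t - F G_s)/(2D), Gamma^s_tt = (2G F_t - G G_s - F G_t)/(2D), Gamma^t_ss = (2E F_s - E E_t - F E_s)/(2D), Gamma^t_st = (E G_s - F E_t)/(2D), Gamma^t_tt = (E G_t - 2F F_t + F G_s)/(2D); substitute and cancel common factors


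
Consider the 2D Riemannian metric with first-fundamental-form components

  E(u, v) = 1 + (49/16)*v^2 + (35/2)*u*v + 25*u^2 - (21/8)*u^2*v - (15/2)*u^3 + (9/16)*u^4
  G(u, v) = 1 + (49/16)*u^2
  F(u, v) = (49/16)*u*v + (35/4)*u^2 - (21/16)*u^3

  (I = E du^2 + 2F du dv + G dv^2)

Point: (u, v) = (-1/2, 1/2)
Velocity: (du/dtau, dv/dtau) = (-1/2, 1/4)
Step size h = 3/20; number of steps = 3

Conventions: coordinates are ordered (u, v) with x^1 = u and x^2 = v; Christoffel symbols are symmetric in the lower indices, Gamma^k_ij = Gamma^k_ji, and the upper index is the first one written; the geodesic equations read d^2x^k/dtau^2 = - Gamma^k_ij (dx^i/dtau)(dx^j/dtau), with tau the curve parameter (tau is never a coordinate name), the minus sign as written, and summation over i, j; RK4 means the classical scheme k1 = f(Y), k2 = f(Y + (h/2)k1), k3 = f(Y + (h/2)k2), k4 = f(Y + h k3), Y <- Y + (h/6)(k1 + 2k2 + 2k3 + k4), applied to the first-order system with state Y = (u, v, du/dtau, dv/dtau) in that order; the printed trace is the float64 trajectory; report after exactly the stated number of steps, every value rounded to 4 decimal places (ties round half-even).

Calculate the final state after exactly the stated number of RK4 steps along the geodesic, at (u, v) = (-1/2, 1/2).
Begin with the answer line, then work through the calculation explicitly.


Answer: u = -0.6984, v = 0.6249, du/dtau = -0.3971, dv/dtau = 0.2975

f(Y) = (du/dtau, dv/dtau, -Gamma^u_ij Y'^i Y'^j, -Gamma^v_ij Y'^i Y'^j) with the Gammas evaluated at the stage position; h = 0.150000; intermediate values shown to 6 dp
step 0: u = -0.5000, v = 0.5000, du/dtau = -0.5000, dv/dtau = 0.2500
step 1:
  k1: at (u, v) = (-0.500000, 0.500000), (du/dtau, dv/dtau) = (-0.500000, 0.250000); Gamma_uuu = -2.063418, Gamma_uuv = -0.627997, Gamma_uvv = 0.000000, Gamma_vuu = -0.996133, Gamma_vuv = -0.303171, Gamma_vvv = 0.000000; k1 = (-0.500000, 0.250000, 0.358855, 0.173241)
  k2: at (u, v) = (-0.537500, 0.518750), (du/dtau, dv/dtau) = (-0.473086, 0.262993); Gamma_uuu = -1.974599, Gamma_uuv = -0.595143, Gamma_uvv = 0.000000, Gamma_vuu = -0.930369, Gamma_vuv = -0.280413, Gamma_vvv = 0.000000; k2 = (-0.473086, 0.262993, 0.293842, 0.138449)
  k3: at (u, v) = (-0.535481, 0.519724), (du/dtau, dv/dtau) = (-0.477962, 0.260384); Gamma_uuu = -1.980559, Gamma_uuv = -0.597251, Gamma_uvv = 0.000000, Gamma_vuu = -0.935965, Gamma_vuv = -0.282246, Gamma_vvv = 0.000000; k3 = (-0.477962, 0.260384, 0.303794, 0.143566)
  k4: at (u, v) = (-0.571694, 0.539058), (du/dtau, dv/dtau) = (-0.454431, 0.271535); Gamma_uuu = -1.897796, Gamma_uuv = -0.566986, Gamma_uvv = 0.000000, Gamma_vuu = -0.878917, Gamma_vuv = -0.262586, Gamma_vvv = 0.000000; k4 = (-0.454431, 0.271535, 0.251984, 0.116700)
  Y <- Y + (h/6)(k1 + 2k2 + 2k3 + k4): u = -0.5714, v = 0.5392, du/dtau = -0.4548, dv/dtau = 0.2713
step 2:
  k1: at (u, v) = (-0.571413, 0.539207), (du/dtau, dv/dtau) = (-0.454847, 0.271349); Gamma_uuu = -1.898610, Gamma_uuv = -0.567270, Gamma_uvv = 0.000000, Gamma_vuu = -0.879639, Gamma_vuv = -0.262820, Gamma_vvv = 0.000000; k1 = (-0.454847, 0.271349, 0.252768, 0.117109)
  k2: at (u, v) = (-0.605527, 0.559558), (du/dtau, dv/dtau) = (-0.435890, 0.280132); Gamma_uuu = -1.825176, Gamma_uuv = -0.540606, Gamma_uvv = 0.000000, Gamma_vuu = -0.832437, Gamma_vuv = -0.246563, Gamma_vvv = 0.000000; k2 = (-0.435890, 0.280132, 0.214760, 0.097949)
  k3: at (u, v) = (-0.604105, 0.560217), (du/dtau, dv/dtau) = (-0.438740, 0.278695); Gamma_uuu = -1.829069, Gamma_uuv = -0.541955, Gamma_uvv = 0.000000, Gamma_vuu = -0.835690, Gamma_vuv = -0.247616, Gamma_vvv = 0.000000; k3 = (-0.438740, 0.278695, 0.219548, 0.100310)
  k4: at (u, v) = (-0.637224, 0.581012), (du/dtau, dv/dtau) = (-0.421915, 0.286396); Gamma_uuu = -1.761675, Gamma_uuv = -0.517632, Gamma_uvv = 0.000000, Gamma_vuu = -0.794101, Gamma_vuv = -0.233330, Gamma_vvv = 0.000000; k4 = (-0.421915, 0.286396, 0.188504, 0.084971)
  Y <- Y + (h/6)(k1 + 2k2 + 2k3 + k4): u = -0.6371, v = 0.5811, du/dtau = -0.4221, dv/dtau = 0.2863
step 3:
  k1: at (u, v) = (-0.637064, 0.581092), (du/dtau, dv/dtau) = (-0.422100, 0.286314); Gamma_uuu = -1.762098, Gamma_uuv = -0.517777, Gamma_uvv = 0.000000, Gamma_vuu = -0.794443, Gamma_vuv = -0.233440, Gamma_vvv = 0.000000; k1 = (-0.422100, 0.286314, 0.188800, 0.085121)
  k2: at (u, v) = (-0.668721, 0.602566), (du/dtau, dv/dtau) = (-0.407940, 0.292698); Gamma_uuu = -1.701868, Gamma_uuv = -0.496123, Gamma_uvv = 0.000000, Gamma_vuu = -0.758859, Gamma_vuv = -0.221220, Gamma_vvv = 0.000000; k2 = (-0.407940, 0.292698, 0.164739, 0.073457)
  k3: at (u, v) = (-0.667659, 0.603045), (du/dtau, dv/dtau) = (-0.409745, 0.291823); Gamma_uuu = -1.704502, Gamma_uuv = -0.497023, Gamma_uvv = 0.000000, Gamma_vuu = -0.760918, Gamma_vuv = -0.221879, Gamma_vvv = 0.000000; k3 = (-0.409745, 0.291823, 0.167309, 0.074689)
  k4: at (u, v) = (-0.698525, 0.624866), (du/dtau, dv/dtau) = (-0.397004, 0.297518); Gamma_uuu = -1.649182, Gamma_uuv = -0.477210, Gamma_uvv = 0.000000, Gamma_vuu = -0.729094, Gamma_vuv = -0.210972, Gamma_vvv = 0.000000; k4 = (-0.397004, 0.297518, 0.147199, 0.065076)
  Y <- Y + (h/6)(k1 + 2k2 + 2k3 + k4): u = -0.6984, v = 0.6249, du/dtau = -0.3971, dv/dtau = 0.2975
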